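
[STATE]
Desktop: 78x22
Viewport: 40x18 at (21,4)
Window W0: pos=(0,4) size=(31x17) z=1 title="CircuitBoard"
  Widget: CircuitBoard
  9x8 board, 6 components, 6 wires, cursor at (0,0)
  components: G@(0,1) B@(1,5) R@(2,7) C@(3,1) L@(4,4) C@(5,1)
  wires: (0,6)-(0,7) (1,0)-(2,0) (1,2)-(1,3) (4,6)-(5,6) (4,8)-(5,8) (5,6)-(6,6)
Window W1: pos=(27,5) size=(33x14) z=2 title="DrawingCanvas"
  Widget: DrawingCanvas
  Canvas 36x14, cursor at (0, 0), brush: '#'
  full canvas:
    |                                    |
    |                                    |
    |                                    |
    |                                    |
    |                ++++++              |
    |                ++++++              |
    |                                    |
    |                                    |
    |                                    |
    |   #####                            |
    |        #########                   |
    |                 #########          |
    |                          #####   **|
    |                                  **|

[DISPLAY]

━━━━━━━━━┓                              
      ┏━━━━━━━━━━━━━━━━━━━━━━━━━━━━━━━┓ 
──────┃ DrawingCanvas                 ┃ 
      ┠───────────────────────────────┨ 
      ┃+                              ┃ 
      ┃                               ┃ 
    B ┃                               ┃ 
      ┃                               ┃ 
      ┃                ++++++         ┃ 
      ┃                ++++++         ┃ 
      ┃                               ┃ 
      ┃                               ┃ 
L     ┃                               ┃ 
      ┃   #####                       ┃ 
      ┗━━━━━━━━━━━━━━━━━━━━━━━━━━━━━━━┛ 
        │┃                              
━━━━━━━━━┛                              
                                        


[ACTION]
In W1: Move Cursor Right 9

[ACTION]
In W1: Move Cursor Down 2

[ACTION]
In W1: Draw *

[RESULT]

━━━━━━━━━┓                              
      ┏━━━━━━━━━━━━━━━━━━━━━━━━━━━━━━━┓ 
──────┃ DrawingCanvas                 ┃ 
      ┠───────────────────────────────┨ 
      ┃                               ┃ 
      ┃                               ┃ 
    B ┃         *                     ┃ 
      ┃                               ┃ 
      ┃                ++++++         ┃ 
      ┃                ++++++         ┃ 
      ┃                               ┃ 
      ┃                               ┃ 
L     ┃                               ┃ 
      ┃   #####                       ┃ 
      ┗━━━━━━━━━━━━━━━━━━━━━━━━━━━━━━━┛ 
        │┃                              
━━━━━━━━━┛                              
                                        


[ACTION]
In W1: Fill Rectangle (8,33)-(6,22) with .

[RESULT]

━━━━━━━━━┓                              
      ┏━━━━━━━━━━━━━━━━━━━━━━━━━━━━━━━┓ 
──────┃ DrawingCanvas                 ┃ 
      ┠───────────────────────────────┨ 
      ┃                               ┃ 
      ┃                               ┃ 
    B ┃         *                     ┃ 
      ┃                               ┃ 
      ┃                ++++++         ┃ 
      ┃                ++++++         ┃ 
      ┃                      .........┃ 
      ┃                      .........┃ 
L     ┃                      .........┃ 
      ┃   #####                       ┃ 
      ┗━━━━━━━━━━━━━━━━━━━━━━━━━━━━━━━┛ 
        │┃                              
━━━━━━━━━┛                              
                                        


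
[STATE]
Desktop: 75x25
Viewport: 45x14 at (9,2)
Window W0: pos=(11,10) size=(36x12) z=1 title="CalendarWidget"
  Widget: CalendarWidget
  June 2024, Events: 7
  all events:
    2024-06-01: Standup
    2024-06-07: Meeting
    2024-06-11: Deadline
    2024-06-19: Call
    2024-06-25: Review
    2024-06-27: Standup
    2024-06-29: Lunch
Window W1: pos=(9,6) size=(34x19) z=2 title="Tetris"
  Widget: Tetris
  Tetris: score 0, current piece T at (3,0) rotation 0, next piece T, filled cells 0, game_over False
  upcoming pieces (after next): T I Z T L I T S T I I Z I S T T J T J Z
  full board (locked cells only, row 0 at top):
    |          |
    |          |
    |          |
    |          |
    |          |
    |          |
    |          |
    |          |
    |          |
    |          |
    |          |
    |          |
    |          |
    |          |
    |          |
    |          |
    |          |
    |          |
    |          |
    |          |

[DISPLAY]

                                             
                                             
                                             
                                             
┏━━━━━━━━━━━━━━━━━━━━━━━━━━━━━━━━┓           
┃ Tetris                         ┃           
┠────────────────────────────────┨           
┃          │Next:                ┃           
┃          │ ▒                   ┃━━━┓       
┃          │▒▒▒                  ┃   ┃       
┃          │                     ┃───┨       
┃          │                     ┃   ┃       
┃          │                     ┃   ┃       
┃          │Score:               ┃   ┃       


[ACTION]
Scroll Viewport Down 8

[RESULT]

┃          │ ▒                   ┃━━━┓       
┃          │▒▒▒                  ┃   ┃       
┃          │                     ┃───┨       
┃          │                     ┃   ┃       
┃          │                     ┃   ┃       
┃          │Score:               ┃   ┃       
┃          │0                    ┃   ┃       
┃          │                     ┃   ┃       
┃          │                     ┃   ┃       
┃          │                     ┃   ┃       
┃          │                     ┃   ┃       
┃          │                     ┃━━━┛       
┃          │                     ┃           
┃          │                     ┃           


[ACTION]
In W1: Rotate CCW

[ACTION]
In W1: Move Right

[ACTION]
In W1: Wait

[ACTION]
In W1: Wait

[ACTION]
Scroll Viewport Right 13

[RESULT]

▒                   ┃━━━┓                    
▒▒                  ┃   ┃                    
                    ┃───┨                    
                    ┃   ┃                    
                    ┃   ┃                    
core:               ┃   ┃                    
                    ┃   ┃                    
                    ┃   ┃                    
                    ┃   ┃                    
                    ┃   ┃                    
                    ┃   ┃                    
                    ┃━━━┛                    
                    ┃                        
                    ┃                        


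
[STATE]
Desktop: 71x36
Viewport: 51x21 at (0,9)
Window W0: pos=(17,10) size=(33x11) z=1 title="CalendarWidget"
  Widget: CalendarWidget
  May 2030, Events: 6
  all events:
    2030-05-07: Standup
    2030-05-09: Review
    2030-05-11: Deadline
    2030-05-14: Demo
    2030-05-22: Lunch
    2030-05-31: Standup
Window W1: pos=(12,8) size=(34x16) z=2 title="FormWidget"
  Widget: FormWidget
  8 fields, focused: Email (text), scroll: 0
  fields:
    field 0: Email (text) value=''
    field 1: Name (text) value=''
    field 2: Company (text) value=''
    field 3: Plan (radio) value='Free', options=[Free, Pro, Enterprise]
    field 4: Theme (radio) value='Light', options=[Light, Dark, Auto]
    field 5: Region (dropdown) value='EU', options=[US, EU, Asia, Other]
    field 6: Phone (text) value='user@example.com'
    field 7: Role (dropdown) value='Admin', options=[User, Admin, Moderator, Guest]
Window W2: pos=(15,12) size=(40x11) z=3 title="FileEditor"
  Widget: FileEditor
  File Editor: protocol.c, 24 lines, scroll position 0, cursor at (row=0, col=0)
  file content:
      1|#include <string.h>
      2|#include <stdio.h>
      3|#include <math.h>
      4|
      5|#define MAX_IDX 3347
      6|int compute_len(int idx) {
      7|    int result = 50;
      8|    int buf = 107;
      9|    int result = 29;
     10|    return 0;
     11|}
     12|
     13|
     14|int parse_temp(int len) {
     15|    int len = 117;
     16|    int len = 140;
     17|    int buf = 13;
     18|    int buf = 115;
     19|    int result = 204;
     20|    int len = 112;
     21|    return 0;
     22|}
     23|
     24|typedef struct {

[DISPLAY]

            ┃ FormWidget                     ┃     
            ┠────────────────────────────────┨━━━┓ 
            ┃> Email:      [                ]┃   ┃ 
            ┃  ┏━━━━━━━━━━━━━━━━━━━━━━━━━━━━━━━━━━━
            ┃  ┃ FileEditor                        
            ┃  ┠───────────────────────────────────
            ┃  ┃█include <string.h>                
            ┃  ┃#include <stdio.h>                 
            ┃  ┃#include <math.h>                  
            ┃  ┃                                   
            ┃  ┃#define MAX_IDX 3347               
            ┃  ┃int compute_len(int idx) {         
            ┃  ┃    int result = 50;               
            ┃  ┗━━━━━━━━━━━━━━━━━━━━━━━━━━━━━━━━━━━
            ┗━━━━━━━━━━━━━━━━━━━━━━━━━━━━━━━━┛     
                                                   
                                                   
                                                   
                                                   
                                                   
                                                   


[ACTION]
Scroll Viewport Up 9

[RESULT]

                                                   
                                                   
                                                   
                                                   
                                                   
                                                   
                                                   
                                                   
            ┏━━━━━━━━━━━━━━━━━━━━━━━━━━━━━━━━┓     
            ┃ FormWidget                     ┃     
            ┠────────────────────────────────┨━━━┓ 
            ┃> Email:      [                ]┃   ┃ 
            ┃  ┏━━━━━━━━━━━━━━━━━━━━━━━━━━━━━━━━━━━
            ┃  ┃ FileEditor                        
            ┃  ┠───────────────────────────────────
            ┃  ┃█include <string.h>                
            ┃  ┃#include <stdio.h>                 
            ┃  ┃#include <math.h>                  
            ┃  ┃                                   
            ┃  ┃#define MAX_IDX 3347               
            ┃  ┃int compute_len(int idx) {         


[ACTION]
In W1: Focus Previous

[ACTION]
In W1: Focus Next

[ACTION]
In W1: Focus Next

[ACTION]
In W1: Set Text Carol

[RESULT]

                                                   
                                                   
                                                   
                                                   
                                                   
                                                   
                                                   
                                                   
            ┏━━━━━━━━━━━━━━━━━━━━━━━━━━━━━━━━┓     
            ┃ FormWidget                     ┃     
            ┠────────────────────────────────┨━━━┓ 
            ┃  Email:      [                ]┃   ┃ 
            ┃> ┏━━━━━━━━━━━━━━━━━━━━━━━━━━━━━━━━━━━
            ┃  ┃ FileEditor                        
            ┃  ┠───────────────────────────────────
            ┃  ┃█include <string.h>                
            ┃  ┃#include <stdio.h>                 
            ┃  ┃#include <math.h>                  
            ┃  ┃                                   
            ┃  ┃#define MAX_IDX 3347               
            ┃  ┃int compute_len(int idx) {         


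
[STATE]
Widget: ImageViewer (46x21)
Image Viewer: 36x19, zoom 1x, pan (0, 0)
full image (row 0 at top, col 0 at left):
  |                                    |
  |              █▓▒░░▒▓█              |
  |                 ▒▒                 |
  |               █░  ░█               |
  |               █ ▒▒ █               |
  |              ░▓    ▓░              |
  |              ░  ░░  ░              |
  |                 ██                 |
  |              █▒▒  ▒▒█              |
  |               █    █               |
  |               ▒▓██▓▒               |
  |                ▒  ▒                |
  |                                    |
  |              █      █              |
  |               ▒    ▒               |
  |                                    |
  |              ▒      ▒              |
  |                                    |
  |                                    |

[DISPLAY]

                                              
              █▓▒░░▒▓█                        
                 ▒▒                           
               █░  ░█                         
               █ ▒▒ █                         
              ░▓    ▓░                        
              ░  ░░  ░                        
                 ██                           
              █▒▒  ▒▒█                        
               █    █                         
               ▒▓██▓▒                         
                ▒  ▒                          
                                              
              █      █                        
               ▒    ▒                         
                                              
              ▒      ▒                        
                                              
                                              
                                              
                                              


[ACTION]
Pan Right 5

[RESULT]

                                              
         █▓▒░░▒▓█                             
            ▒▒                                
          █░  ░█                              
          █ ▒▒ █                              
         ░▓    ▓░                             
         ░  ░░  ░                             
            ██                                
         █▒▒  ▒▒█                             
          █    █                              
          ▒▓██▓▒                              
           ▒  ▒                               
                                              
         █      █                             
          ▒    ▒                              
                                              
         ▒      ▒                             
                                              
                                              
                                              
                                              


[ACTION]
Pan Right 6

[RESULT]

                                              
   █▓▒░░▒▓█                                   
      ▒▒                                      
    █░  ░█                                    
    █ ▒▒ █                                    
   ░▓    ▓░                                   
   ░  ░░  ░                                   
      ██                                      
   █▒▒  ▒▒█                                   
    █    █                                    
    ▒▓██▓▒                                    
     ▒  ▒                                     
                                              
   █      █                                   
    ▒    ▒                                    
                                              
   ▒      ▒                                   
                                              
                                              
                                              
                                              


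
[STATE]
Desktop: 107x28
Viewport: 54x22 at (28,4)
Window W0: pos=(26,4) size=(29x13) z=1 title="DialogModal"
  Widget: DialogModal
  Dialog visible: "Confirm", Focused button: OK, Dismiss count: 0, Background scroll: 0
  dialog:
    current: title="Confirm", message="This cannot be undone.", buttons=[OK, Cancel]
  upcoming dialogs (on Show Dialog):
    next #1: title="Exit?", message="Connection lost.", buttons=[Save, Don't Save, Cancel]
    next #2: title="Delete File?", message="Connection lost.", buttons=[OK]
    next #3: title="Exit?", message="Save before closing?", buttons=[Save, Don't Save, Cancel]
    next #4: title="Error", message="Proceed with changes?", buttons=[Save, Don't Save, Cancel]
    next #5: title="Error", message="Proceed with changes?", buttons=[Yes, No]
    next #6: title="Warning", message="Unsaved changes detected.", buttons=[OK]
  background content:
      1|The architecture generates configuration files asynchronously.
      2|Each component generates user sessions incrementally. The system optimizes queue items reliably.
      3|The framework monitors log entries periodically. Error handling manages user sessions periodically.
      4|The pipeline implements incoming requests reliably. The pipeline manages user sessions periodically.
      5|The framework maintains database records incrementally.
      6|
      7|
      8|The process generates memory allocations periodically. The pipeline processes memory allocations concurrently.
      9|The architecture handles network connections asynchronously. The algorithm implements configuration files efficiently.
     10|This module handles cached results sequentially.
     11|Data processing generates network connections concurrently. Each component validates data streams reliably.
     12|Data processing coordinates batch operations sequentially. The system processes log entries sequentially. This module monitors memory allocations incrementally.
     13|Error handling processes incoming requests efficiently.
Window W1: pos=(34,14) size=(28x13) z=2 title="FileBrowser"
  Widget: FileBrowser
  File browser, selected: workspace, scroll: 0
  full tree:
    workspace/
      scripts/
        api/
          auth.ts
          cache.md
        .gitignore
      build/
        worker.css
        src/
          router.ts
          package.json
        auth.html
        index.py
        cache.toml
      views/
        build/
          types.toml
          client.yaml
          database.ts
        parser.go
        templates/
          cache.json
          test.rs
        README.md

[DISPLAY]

━━━━━━━━━━━━━━━━━━━━━━━━━━┓                           
DialogModal               ┃                           
──────────────────────────┨                           
he architecture generates ┃                           
ach component generates us┃                           
h┌─────────────────────┐g ┃                           
h│       Confirm       │nc┃                           
h│This cannot be undone│at┃                           
 │    [OK]  Cancel     │  ┃                           
 └─────────────────────┘  ┃                           
he pro┏━━━━━━━━━━━━━━━━━━━━━━━━━━┓                    
he arc┃ FileBrowser              ┃                    
━━━━━━┠──────────────────────────┨                    
      ┃> [-] workspace/          ┃                    
      ┃    [+] scripts/          ┃                    
      ┃    [+] build/            ┃                    
      ┃    [+] views/            ┃                    
      ┃                          ┃                    
      ┃                          ┃                    
      ┃                          ┃                    
      ┃                          ┃                    
      ┃                          ┃                    


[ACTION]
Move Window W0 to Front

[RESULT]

━━━━━━━━━━━━━━━━━━━━━━━━━━┓                           
DialogModal               ┃                           
──────────────────────────┨                           
he architecture generates ┃                           
ach component generates us┃                           
h┌─────────────────────┐g ┃                           
h│       Confirm       │nc┃                           
h│This cannot be undone│at┃                           
 │    [OK]  Cancel     │  ┃                           
 └─────────────────────┘  ┃                           
he process generates memor┃━━━━━━┓                    
he architecture handles ne┃      ┃                    
━━━━━━━━━━━━━━━━━━━━━━━━━━┛──────┨                    
      ┃> [-] workspace/          ┃                    
      ┃    [+] scripts/          ┃                    
      ┃    [+] build/            ┃                    
      ┃    [+] views/            ┃                    
      ┃                          ┃                    
      ┃                          ┃                    
      ┃                          ┃                    
      ┃                          ┃                    
      ┃                          ┃                    


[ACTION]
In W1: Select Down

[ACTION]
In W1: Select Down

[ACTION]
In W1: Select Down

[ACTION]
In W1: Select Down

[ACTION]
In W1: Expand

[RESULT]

━━━━━━━━━━━━━━━━━━━━━━━━━━┓                           
DialogModal               ┃                           
──────────────────────────┨                           
he architecture generates ┃                           
ach component generates us┃                           
h┌─────────────────────┐g ┃                           
h│       Confirm       │nc┃                           
h│This cannot be undone│at┃                           
 │    [OK]  Cancel     │  ┃                           
 └─────────────────────┘  ┃                           
he process generates memor┃━━━━━━┓                    
he architecture handles ne┃      ┃                    
━━━━━━━━━━━━━━━━━━━━━━━━━━┛──────┨                    
      ┃  [-] workspace/          ┃                    
      ┃    [+] scripts/          ┃                    
      ┃    [+] build/            ┃                    
      ┃  > [-] views/            ┃                    
      ┃      [+] build/          ┃                    
      ┃      parser.go           ┃                    
      ┃      [+] templates/      ┃                    
      ┃      README.md           ┃                    
      ┃                          ┃                    


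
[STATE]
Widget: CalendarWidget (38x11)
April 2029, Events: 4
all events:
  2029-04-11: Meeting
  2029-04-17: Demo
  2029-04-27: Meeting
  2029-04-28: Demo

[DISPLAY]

              April 2029              
Mo Tu We Th Fr Sa Su                  
                   1                  
 2  3  4  5  6  7  8                  
 9 10 11* 12 13 14 15                 
16 17* 18 19 20 21 22                 
23 24 25 26 27* 28* 29                
30                                    
                                      
                                      
                                      


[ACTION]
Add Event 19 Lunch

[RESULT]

              April 2029              
Mo Tu We Th Fr Sa Su                  
                   1                  
 2  3  4  5  6  7  8                  
 9 10 11* 12 13 14 15                 
16 17* 18 19* 20 21 22                
23 24 25 26 27* 28* 29                
30                                    
                                      
                                      
                                      


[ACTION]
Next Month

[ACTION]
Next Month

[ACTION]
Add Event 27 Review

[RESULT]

              June 2029               
Mo Tu We Th Fr Sa Su                  
             1  2  3                  
 4  5  6  7  8  9 10                  
11 12 13 14 15 16 17                  
18 19 20 21 22 23 24                  
25 26 27* 28 29 30                    
                                      
                                      
                                      
                                      


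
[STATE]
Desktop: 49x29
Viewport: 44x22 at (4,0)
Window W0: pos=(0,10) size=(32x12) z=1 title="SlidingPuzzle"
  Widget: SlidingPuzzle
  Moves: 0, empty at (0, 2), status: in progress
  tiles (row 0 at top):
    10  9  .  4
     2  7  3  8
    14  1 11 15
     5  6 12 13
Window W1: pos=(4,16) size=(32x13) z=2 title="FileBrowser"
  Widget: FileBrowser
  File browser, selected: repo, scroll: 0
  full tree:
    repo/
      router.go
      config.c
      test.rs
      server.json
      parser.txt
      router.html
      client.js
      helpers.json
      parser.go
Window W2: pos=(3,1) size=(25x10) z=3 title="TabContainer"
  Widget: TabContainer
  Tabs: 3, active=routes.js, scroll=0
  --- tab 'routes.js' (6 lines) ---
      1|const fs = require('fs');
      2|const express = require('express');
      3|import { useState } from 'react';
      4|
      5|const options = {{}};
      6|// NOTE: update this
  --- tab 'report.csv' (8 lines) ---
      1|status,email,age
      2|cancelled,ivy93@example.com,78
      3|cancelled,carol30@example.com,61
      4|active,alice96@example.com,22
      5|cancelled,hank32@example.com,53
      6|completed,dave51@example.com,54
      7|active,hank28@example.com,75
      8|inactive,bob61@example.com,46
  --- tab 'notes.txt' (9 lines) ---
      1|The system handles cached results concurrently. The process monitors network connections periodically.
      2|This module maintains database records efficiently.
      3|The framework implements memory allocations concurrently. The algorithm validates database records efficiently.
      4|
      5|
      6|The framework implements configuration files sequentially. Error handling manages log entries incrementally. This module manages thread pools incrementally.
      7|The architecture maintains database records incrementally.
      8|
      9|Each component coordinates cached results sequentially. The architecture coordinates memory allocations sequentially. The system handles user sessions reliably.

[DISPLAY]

                                            
━━━━━━━━━━━━━━━━━━━━━━━┓                    
 TabContainer          ┃                    
───────────────────────┨                    
[routes.js]│ report.csv┃                    
───────────────────────┃                    
const fs = require('fs'┃                    
const express = require┃                    
import { useState } fro┃                    
                       ┃                    
━━━━━━━━━━━━━━━━━━━━━━━┛━━━┓                
idingPuzzle                ┃                
───────────────────────────┨                
──┬────┬────┬────┐         ┃                
0 │  9 │    │  4 │         ┃                
──┼────┼────┼────┤         ┃                
┏━━━━━━━━━━━━━━━━━━━━━━━━━━━━━━┓            
┃ FileBrowser                  ┃            
┠──────────────────────────────┨            
┃> [-] repo/                   ┃            
┃    router.go                 ┃            
┃    config.c                  ┃            


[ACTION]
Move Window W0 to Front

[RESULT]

                                            
━━━━━━━━━━━━━━━━━━━━━━━┓                    
 TabContainer          ┃                    
───────────────────────┨                    
[routes.js]│ report.csv┃                    
───────────────────────┃                    
const fs = require('fs'┃                    
const express = require┃                    
import { useState } fro┃                    
                       ┃                    
━━━━━━━━━━━━━━━━━━━━━━━━━━━┓                
idingPuzzle                ┃                
───────────────────────────┨                
──┬────┬────┬────┐         ┃                
0 │  9 │    │  4 │         ┃                
──┼────┼────┼────┤         ┃                
2 │  7 │  3 │  8 │         ┃━━━┓            
──┼────┼────┼────┤         ┃   ┃            
4 │  1 │ 11 │ 15 │         ┃───┨            
──┼────┼────┼────┤         ┃   ┃            
5 │  6 │ 12 │ 13 │         ┃   ┃            
━━━━━━━━━━━━━━━━━━━━━━━━━━━┛   ┃            


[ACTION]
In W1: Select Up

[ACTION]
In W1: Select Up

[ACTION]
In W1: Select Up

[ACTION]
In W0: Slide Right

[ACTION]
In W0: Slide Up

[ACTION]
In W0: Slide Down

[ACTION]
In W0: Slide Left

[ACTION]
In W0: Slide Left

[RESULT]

                                            
━━━━━━━━━━━━━━━━━━━━━━━┓                    
 TabContainer          ┃                    
───────────────────────┨                    
[routes.js]│ report.csv┃                    
───────────────────────┃                    
const fs = require('fs'┃                    
const express = require┃                    
import { useState } fro┃                    
                       ┃                    
━━━━━━━━━━━━━━━━━━━━━━━━━━━┓                
idingPuzzle                ┃                
───────────────────────────┨                
──┬────┬────┬────┐         ┃                
0 │  9 │  4 │    │         ┃                
──┼────┼────┼────┤         ┃                
2 │  7 │  3 │  8 │         ┃━━━┓            
──┼────┼────┼────┤         ┃   ┃            
4 │  1 │ 11 │ 15 │         ┃───┨            
──┼────┼────┼────┤         ┃   ┃            
5 │  6 │ 12 │ 13 │         ┃   ┃            
━━━━━━━━━━━━━━━━━━━━━━━━━━━┛   ┃            


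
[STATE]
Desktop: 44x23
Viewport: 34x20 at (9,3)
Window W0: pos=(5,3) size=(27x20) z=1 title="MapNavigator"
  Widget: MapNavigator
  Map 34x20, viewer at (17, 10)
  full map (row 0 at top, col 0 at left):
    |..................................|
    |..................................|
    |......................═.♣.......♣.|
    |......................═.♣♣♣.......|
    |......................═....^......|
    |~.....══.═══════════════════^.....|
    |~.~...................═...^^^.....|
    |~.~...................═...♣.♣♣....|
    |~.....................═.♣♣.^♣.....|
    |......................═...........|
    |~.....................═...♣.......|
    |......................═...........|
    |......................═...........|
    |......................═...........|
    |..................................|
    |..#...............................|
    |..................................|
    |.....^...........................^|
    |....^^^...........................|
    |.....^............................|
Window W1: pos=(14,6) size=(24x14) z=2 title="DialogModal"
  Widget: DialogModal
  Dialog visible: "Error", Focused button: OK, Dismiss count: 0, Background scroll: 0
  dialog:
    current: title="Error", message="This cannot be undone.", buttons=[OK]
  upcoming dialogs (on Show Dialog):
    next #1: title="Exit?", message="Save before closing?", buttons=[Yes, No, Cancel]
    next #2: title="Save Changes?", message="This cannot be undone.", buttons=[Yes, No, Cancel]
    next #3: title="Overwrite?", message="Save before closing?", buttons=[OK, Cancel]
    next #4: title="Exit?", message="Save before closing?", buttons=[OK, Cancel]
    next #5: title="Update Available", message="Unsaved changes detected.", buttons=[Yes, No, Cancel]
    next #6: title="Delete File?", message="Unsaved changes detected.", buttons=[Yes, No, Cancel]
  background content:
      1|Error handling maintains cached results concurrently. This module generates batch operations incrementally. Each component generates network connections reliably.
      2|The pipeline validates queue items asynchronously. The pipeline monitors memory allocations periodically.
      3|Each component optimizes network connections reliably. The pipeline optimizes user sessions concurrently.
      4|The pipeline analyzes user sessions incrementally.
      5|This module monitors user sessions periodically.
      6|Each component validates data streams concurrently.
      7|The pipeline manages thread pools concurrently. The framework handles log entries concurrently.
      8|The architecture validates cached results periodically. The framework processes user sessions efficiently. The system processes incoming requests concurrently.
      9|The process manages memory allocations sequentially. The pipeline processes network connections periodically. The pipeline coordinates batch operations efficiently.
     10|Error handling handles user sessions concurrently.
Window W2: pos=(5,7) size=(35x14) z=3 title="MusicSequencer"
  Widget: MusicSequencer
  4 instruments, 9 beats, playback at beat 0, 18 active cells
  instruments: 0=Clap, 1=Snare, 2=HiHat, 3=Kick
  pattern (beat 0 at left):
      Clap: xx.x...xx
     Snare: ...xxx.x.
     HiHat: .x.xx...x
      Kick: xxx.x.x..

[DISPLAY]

━━━━━━━━━━━━━━━━━━━━━━┓           
pNavigator            ┃           
──────────────────────┨           
.....┏━━━━━━━━━━━━━━━━━━━━━━┓     
━━━━━━━━━━━━━━━━━━━━━━━━━━━━━━┓   
sicSequencer                  ┃   
──────────────────────────────┨   
   ▼12345678                  ┃   
lap██·█···██                  ┃   
are···███·█·                  ┃   
Hat·█·██···█                  ┃   
ick███·█·█··                  ┃   
                              ┃   
                              ┃   
                              ┃   
                              ┃   
                              ┃   
━━━━━━━━━━━━━━━━━━━━━━━━━━━━━━┛   
......................┃           
━━━━━━━━━━━━━━━━━━━━━━┛           


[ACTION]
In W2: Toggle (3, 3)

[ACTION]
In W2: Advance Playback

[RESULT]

━━━━━━━━━━━━━━━━━━━━━━┓           
pNavigator            ┃           
──────────────────────┨           
.....┏━━━━━━━━━━━━━━━━━━━━━━┓     
━━━━━━━━━━━━━━━━━━━━━━━━━━━━━━┓   
sicSequencer                  ┃   
──────────────────────────────┨   
   0▼2345678                  ┃   
lap██·█···██                  ┃   
are···███·█·                  ┃   
Hat·█·██···█                  ┃   
ick█████·█··                  ┃   
                              ┃   
                              ┃   
                              ┃   
                              ┃   
                              ┃   
━━━━━━━━━━━━━━━━━━━━━━━━━━━━━━┛   
......................┃           
━━━━━━━━━━━━━━━━━━━━━━┛           


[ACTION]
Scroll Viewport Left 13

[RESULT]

     ┏━━━━━━━━━━━━━━━━━━━━━━━━━┓  
     ┃ MapNavigator            ┃  
     ┠─────────────────────────┨  
     ┃........┏━━━━━━━━━━━━━━━━━━━
     ┏━━━━━━━━━━━━━━━━━━━━━━━━━━━━
     ┃ MusicSequencer             
     ┠────────────────────────────
     ┃      0▼2345678             
     ┃  Clap██·█···██             
     ┃ Snare···███·█·             
     ┃ HiHat·█·██···█             
     ┃  Kick█████·█··             
     ┃                            
     ┃                            
     ┃                            
     ┃                            
     ┃                            
     ┗━━━━━━━━━━━━━━━━━━━━━━━━━━━━
     ┃^........................┃  
     ┗━━━━━━━━━━━━━━━━━━━━━━━━━┛  


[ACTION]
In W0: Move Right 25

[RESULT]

     ┏━━━━━━━━━━━━━━━━━━━━━━━━━┓  
     ┃ MapNavigator            ┃  
     ┠─────────────────────────┨  
     ┃.═.♣....┏━━━━━━━━━━━━━━━━━━━
     ┏━━━━━━━━━━━━━━━━━━━━━━━━━━━━
     ┃ MusicSequencer             
     ┠────────────────────────────
     ┃      0▼2345678             
     ┃  Clap██·█···██             
     ┃ Snare···███·█·             
     ┃ HiHat·█·██···█             
     ┃  Kick█████·█··             
     ┃                            
     ┃                            
     ┃                            
     ┃                            
     ┃                            
     ┗━━━━━━━━━━━━━━━━━━━━━━━━━━━━
     ┃............^            ┃  
     ┗━━━━━━━━━━━━━━━━━━━━━━━━━┛  
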